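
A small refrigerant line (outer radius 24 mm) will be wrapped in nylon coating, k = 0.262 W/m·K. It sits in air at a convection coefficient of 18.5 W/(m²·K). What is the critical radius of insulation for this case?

r_cr ≈ 14.2 mm

For a cylinder r_cr = k/h = 0.262/18.5
r_cr = 14.2 mm; since the bare radius (24 mm) is above r_cr, any added insulation will reduce heat loss.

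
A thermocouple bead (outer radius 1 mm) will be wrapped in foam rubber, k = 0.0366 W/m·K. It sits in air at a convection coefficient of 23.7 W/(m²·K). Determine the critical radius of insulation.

r_cr ≈ 3.09 mm

For a sphere r_cr = 2k/h = 2×0.0366/23.7
r_cr = 3.09 mm; since the bare radius (1 mm) is below r_cr, adding a thin layer of insulation will *increase* heat loss.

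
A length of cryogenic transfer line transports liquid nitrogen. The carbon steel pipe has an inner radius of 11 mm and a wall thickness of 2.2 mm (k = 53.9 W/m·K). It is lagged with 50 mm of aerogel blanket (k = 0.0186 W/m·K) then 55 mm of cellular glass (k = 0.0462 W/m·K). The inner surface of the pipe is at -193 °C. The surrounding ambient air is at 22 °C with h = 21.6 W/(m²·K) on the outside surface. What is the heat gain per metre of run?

q′ ≈ 13.8 W/m

Per-layer cylindrical resistances, series-summed:
R_carbon steel pipe wall = ln(13.2/11)/(2π×53.9×1) = 5.384×10^-4 K/W
R_aerogel blanket = ln(63.2/13.2)/(2π×0.0186×1) = 13.4 K/W
R_cellular glass = ln(118.2/63.2)/(2π×0.0462×1) = 2.157 K/W
R_outer film = 1/(h_o·2πr_oL) = 1/(21.6×2π×0.1182×1) = 0.06234 K/W
R_total = 15.62 K/W
Q = ΔT/R_total = 215/15.62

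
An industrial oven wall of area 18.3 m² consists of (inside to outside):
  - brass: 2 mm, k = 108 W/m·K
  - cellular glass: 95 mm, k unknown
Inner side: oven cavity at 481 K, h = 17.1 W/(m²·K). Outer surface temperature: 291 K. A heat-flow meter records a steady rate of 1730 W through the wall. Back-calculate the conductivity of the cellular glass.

k ≈ 0.0487 W/(m·K)

Thermal resistances in series:
R_inner film = 1/(h_i·A) = 1/(17.1×18.3) = 0.003196 K/W
R_brass = L/(kA) = 0.002/(108×18.3) = 1.012×10^-6 K/W
Sum of known resistances R_other = 0.003197 K/W
Total R = ΔT/Q = 190/1730 = 0.1098 K/W
R_cellular glass = R_total − R_other = 0.1066 K/W
k = L/(R·A) = 0.095/(0.1066×18.3)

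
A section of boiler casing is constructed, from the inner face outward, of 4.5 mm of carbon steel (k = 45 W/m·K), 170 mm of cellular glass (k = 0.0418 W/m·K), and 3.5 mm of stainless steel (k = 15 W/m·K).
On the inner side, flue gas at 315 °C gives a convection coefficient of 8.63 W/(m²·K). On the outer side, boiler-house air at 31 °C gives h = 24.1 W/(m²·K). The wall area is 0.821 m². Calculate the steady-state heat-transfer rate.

Series thermal resistances:
R_inner film = 1/(h_i·A) = 1/(8.63×0.821) = 0.1411 K/W
R_carbon steel = L/(kA) = 0.0045/(45×0.821) = 1.218×10^-4 K/W
R_cellular glass = L/(kA) = 0.17/(0.0418×0.821) = 4.954 K/W
R_stainless steel = L/(kA) = 0.0035/(15×0.821) = 2.842×10^-4 K/W
R_outer film = 1/(h_o·A) = 1/(24.1×0.821) = 0.05054 K/W
R_total = 5.146 K/W
Q = ΔT / R_total = 284 / 5.146

Q ≈ 55.2 W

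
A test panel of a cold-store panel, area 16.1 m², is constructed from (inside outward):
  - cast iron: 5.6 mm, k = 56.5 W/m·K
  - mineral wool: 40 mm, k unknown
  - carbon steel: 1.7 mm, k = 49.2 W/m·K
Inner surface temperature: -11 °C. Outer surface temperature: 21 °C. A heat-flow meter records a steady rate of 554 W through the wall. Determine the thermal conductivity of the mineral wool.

Treating each layer as a thermal resistance in series:
R_cast iron = L/(kA) = 0.0056/(56.5×16.1) = 6.156×10^-6 K/W
R_carbon steel = L/(kA) = 0.0017/(49.2×16.1) = 2.146×10^-6 K/W
Sum of known resistances R_other = 8.302×10^-6 K/W
Total R = ΔT/Q = 32/554 = 0.05776 K/W
R_mineral wool = R_total − R_other = 0.05775 K/W
k = L/(R·A) = 0.04/(0.05775×16.1)

k ≈ 0.043 W/(m·K)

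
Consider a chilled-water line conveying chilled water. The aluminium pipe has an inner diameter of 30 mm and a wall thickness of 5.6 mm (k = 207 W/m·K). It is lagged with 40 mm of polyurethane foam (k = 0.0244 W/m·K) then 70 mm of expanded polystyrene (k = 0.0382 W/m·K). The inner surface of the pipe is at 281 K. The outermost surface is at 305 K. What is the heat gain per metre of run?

q′ ≈ 2.34 W/m

Radial resistances (cylindrical: R_cond = ln(r_o/r_i)/(2πkL), R_conv = 1/(h·2πrL)):
R_aluminium pipe wall = ln(20.6/15)/(2π×207×1) = 2.439×10^-4 K/W
R_polyurethane foam = ln(60.6/20.6)/(2π×0.0244×1) = 7.038 K/W
R_expanded polystyrene = ln(130.6/60.6)/(2π×0.0382×1) = 3.199 K/W
R_total = 10.24 K/W
Q = ΔT/R_total = 24/10.24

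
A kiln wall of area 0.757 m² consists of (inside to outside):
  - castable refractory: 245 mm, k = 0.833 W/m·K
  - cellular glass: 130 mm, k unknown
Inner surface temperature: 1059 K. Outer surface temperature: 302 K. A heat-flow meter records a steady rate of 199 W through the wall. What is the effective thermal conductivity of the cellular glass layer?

Series thermal resistances:
R_castable refractory = L/(kA) = 0.245/(0.833×0.757) = 0.3885 K/W
Sum of known resistances R_other = 0.3885 K/W
Total R = ΔT/Q = 757/199 = 3.804 K/W
R_cellular glass = R_total − R_other = 3.415 K/W
k = L/(R·A) = 0.13/(3.415×0.757)

k ≈ 0.0503 W/(m·K)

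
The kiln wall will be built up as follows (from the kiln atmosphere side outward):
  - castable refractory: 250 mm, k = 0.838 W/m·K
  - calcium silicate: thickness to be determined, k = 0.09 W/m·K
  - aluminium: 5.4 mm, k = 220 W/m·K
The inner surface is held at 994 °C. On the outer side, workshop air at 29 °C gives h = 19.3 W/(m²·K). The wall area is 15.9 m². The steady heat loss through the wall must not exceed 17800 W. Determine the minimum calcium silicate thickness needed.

Treating each layer as a thermal resistance in series:
R_castable refractory = L/(kA) = 0.25/(0.838×15.9) = 0.01876 K/W
R_aluminium = L/(kA) = 0.0054/(220×15.9) = 1.544×10^-6 K/W
R_outer film = 1/(h_o·A) = 1/(19.3×15.9) = 0.003259 K/W
Sum of the known resistances R_other = 0.02202 K/W
Required total resistance R_tot = ΔT/Q_allow = 965/17800 = 0.05421 K/W
R_calcium silicate = R_tot − R_other = 0.03219 K/W
L = R·k·A = 0.03219×0.09×15.9

L ≈ 46.1 mm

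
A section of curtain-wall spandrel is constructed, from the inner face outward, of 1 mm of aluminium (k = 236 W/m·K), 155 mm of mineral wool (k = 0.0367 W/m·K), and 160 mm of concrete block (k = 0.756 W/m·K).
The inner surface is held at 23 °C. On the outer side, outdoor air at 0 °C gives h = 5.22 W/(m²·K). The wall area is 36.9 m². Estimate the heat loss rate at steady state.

Q ≈ 183 W

Model the wall as resistances in series:
R_aluminium = L/(kA) = 0.001/(236×36.9) = 1.148×10^-7 K/W
R_mineral wool = L/(kA) = 0.155/(0.0367×36.9) = 0.1145 K/W
R_concrete block = L/(kA) = 0.16/(0.756×36.9) = 0.005736 K/W
R_outer film = 1/(h_o·A) = 1/(5.22×36.9) = 0.005192 K/W
R_total = 0.1254 K/W
Q = ΔT / R_total = 23 / 0.1254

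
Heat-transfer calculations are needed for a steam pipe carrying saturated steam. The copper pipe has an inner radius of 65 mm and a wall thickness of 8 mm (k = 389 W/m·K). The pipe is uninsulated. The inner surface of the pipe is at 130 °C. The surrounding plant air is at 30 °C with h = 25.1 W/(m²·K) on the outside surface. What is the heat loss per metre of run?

Cylindrical conduction, so R = ln(r₂/r₁)/(2πkL) per layer, in series:
R_copper pipe wall = ln(73/65)/(2π×389×1) = 4.749×10^-5 K/W
R_outer film = 1/(h_o·2πr_oL) = 1/(25.1×2π×0.073×1) = 0.08686 K/W
R_total = 0.08691 K/W
Q = ΔT/R_total = 100/0.08691

q′ ≈ 1150 W/m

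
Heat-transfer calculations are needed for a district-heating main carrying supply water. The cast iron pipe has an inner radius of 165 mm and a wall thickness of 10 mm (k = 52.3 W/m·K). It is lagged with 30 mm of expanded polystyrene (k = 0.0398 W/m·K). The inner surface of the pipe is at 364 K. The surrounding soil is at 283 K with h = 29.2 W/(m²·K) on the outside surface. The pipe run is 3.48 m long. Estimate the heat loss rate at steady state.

Q ≈ 427 W

Cylindrical conduction, so R = ln(r₂/r₁)/(2πkL) per layer, in series:
R_cast iron pipe wall = ln(175/165)/(2π×52.3×3.48) = 5.145×10^-5 K/W
R_expanded polystyrene = ln(205/175)/(2π×0.0398×3.48) = 0.1818 K/W
R_outer film = 1/(h_o·2πr_oL) = 1/(29.2×2π×0.205×3.48) = 0.00764 K/W
R_total = 0.1895 K/W
Q = ΔT/R_total = 81/0.1895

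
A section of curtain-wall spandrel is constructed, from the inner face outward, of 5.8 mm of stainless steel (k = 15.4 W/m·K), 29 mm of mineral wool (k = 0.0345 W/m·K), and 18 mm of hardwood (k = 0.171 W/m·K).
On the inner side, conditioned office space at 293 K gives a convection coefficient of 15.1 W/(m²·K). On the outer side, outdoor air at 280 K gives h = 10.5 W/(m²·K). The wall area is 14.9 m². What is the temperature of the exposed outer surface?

T ≈ 281 K

Using the resistance-network approach (series):
R_inner film = 1/(h_i·A) = 1/(15.1×14.9) = 0.004445 K/W
R_stainless steel = L/(kA) = 0.0058/(15.4×14.9) = 2.528×10^-5 K/W
R_mineral wool = L/(kA) = 0.029/(0.0345×14.9) = 0.05641 K/W
R_hardwood = L/(kA) = 0.018/(0.171×14.9) = 0.007065 K/W
R_outer film = 1/(h_o·A) = 1/(10.5×14.9) = 0.006392 K/W
R_total = 0.07434 K/W;  Q = ΔT/R_total = 13/0.07434 = 174.9 W
T_interface = T_inner − Q·ΣR(inner→interface) = 293 − 175×0.06795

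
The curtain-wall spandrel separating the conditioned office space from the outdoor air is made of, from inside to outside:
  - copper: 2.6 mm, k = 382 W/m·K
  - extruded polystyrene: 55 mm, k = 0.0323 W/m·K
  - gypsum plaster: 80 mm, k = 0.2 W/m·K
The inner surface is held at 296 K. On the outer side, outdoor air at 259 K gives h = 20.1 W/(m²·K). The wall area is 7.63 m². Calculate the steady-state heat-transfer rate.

Q ≈ 131 W

Using the resistance-network approach (series):
R_copper = L/(kA) = 0.0026/(382×7.63) = 8.92×10^-7 K/W
R_extruded polystyrene = L/(kA) = 0.055/(0.0323×7.63) = 0.2232 K/W
R_gypsum plaster = L/(kA) = 0.08/(0.2×7.63) = 0.05242 K/W
R_outer film = 1/(h_o·A) = 1/(20.1×7.63) = 0.00652 K/W
R_total = 0.2821 K/W
Q = ΔT / R_total = 37 / 0.2821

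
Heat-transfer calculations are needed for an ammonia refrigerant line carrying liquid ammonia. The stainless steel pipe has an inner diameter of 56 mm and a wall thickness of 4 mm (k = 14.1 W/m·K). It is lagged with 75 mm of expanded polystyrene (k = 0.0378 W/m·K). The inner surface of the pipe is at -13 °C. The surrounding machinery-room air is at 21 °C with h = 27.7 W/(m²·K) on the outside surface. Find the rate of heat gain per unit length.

Treating each annulus and film as a series resistance:
R_stainless steel pipe wall = ln(32/28)/(2π×14.1×1) = 0.001507 K/W
R_expanded polystyrene = ln(107/32)/(2π×0.0378×1) = 5.082 K/W
R_outer film = 1/(h_o·2πr_oL) = 1/(27.7×2π×0.107×1) = 0.0537 K/W
R_total = 5.138 K/W
Q = ΔT/R_total = 34/5.138

q′ ≈ 6.62 W/m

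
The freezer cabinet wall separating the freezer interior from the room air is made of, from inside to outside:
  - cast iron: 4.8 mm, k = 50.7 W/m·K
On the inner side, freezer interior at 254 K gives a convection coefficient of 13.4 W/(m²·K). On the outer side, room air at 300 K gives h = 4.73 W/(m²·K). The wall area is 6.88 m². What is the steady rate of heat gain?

Q ≈ 1110 W

Using the resistance-network approach (series):
R_inner film = 1/(h_i·A) = 1/(13.4×6.88) = 0.01085 K/W
R_cast iron = L/(kA) = 0.0048/(50.7×6.88) = 1.376×10^-5 K/W
R_outer film = 1/(h_o·A) = 1/(4.73×6.88) = 0.03073 K/W
R_total = 0.04159 K/W
Q = ΔT / R_total = 46 / 0.04159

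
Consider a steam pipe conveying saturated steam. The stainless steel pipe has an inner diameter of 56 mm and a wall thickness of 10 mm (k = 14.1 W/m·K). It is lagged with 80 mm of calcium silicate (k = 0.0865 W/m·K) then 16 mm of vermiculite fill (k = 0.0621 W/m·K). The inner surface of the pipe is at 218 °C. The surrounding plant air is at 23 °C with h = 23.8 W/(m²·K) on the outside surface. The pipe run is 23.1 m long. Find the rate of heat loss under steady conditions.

Q ≈ 1830 W

For a radial system each layer contributes R = ln(r_out/r_in)/(2πkL); films add R = 1/(hA).
R_stainless steel pipe wall = ln(38/28)/(2π×14.1×23.1) = 1.492×10^-4 K/W
R_calcium silicate = ln(118/38)/(2π×0.0865×23.1) = 0.09025 K/W
R_vermiculite fill = ln(134/118)/(2π×0.0621×23.1) = 0.01411 K/W
R_outer film = 1/(h_o·2πr_oL) = 1/(23.8×2π×0.134×23.1) = 0.00216 K/W
R_total = 0.1067 K/W
Q = ΔT/R_total = 195/0.1067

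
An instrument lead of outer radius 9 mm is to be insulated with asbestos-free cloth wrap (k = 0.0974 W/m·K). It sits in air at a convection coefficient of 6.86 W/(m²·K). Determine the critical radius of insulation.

For a cylinder r_cr = k/h = 0.0974/6.86
r_cr = 14.2 mm; since the bare radius (9 mm) is below r_cr, adding a thin layer of insulation will *increase* heat loss.

r_cr ≈ 14.2 mm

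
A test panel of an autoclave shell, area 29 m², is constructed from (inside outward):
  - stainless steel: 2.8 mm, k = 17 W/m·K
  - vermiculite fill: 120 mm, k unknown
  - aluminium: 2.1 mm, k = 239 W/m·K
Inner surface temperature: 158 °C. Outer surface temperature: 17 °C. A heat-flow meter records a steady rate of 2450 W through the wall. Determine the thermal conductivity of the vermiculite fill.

k ≈ 0.0719 W/(m·K)

Model the wall as resistances in series:
R_stainless steel = L/(kA) = 0.0028/(17×29) = 5.68×10^-6 K/W
R_aluminium = L/(kA) = 0.0021/(239×29) = 3.03×10^-7 K/W
Sum of known resistances R_other = 5.982×10^-6 K/W
Total R = ΔT/Q = 141/2450 = 0.05755 K/W
R_vermiculite fill = R_total − R_other = 0.05755 K/W
k = L/(R·A) = 0.12/(0.05755×29)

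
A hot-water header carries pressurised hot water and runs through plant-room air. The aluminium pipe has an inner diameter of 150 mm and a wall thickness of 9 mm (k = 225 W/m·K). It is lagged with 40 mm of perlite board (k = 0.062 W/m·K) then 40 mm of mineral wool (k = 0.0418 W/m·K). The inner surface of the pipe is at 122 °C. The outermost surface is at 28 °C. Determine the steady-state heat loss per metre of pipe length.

Radial resistances (cylindrical: R_cond = ln(r_o/r_i)/(2πkL), R_conv = 1/(h·2πrL)):
R_aluminium pipe wall = ln(84/75)/(2π×225×1) = 8.016×10^-5 K/W
R_perlite board = ln(124/84)/(2π×0.062×1) = 0.9998 K/W
R_mineral wool = ln(164/124)/(2π×0.0418×1) = 1.065 K/W
R_total = 2.064 K/W
Q = ΔT/R_total = 94/2.064

q′ ≈ 45.5 W/m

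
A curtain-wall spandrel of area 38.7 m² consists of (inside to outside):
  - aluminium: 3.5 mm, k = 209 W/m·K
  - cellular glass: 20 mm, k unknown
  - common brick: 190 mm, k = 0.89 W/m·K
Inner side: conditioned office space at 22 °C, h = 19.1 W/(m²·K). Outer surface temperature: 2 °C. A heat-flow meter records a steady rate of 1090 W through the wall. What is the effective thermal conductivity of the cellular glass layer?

Using the resistance-network approach (series):
R_inner film = 1/(h_i·A) = 1/(19.1×38.7) = 0.001353 K/W
R_aluminium = L/(kA) = 0.0035/(209×38.7) = 4.327×10^-7 K/W
R_common brick = L/(kA) = 0.19/(0.89×38.7) = 0.005516 K/W
Sum of known resistances R_other = 0.00687 K/W
Total R = ΔT/Q = 20/1090 = 0.01835 K/W
R_cellular glass = R_total − R_other = 0.01148 K/W
k = L/(R·A) = 0.02/(0.01148×38.7)

k ≈ 0.045 W/(m·K)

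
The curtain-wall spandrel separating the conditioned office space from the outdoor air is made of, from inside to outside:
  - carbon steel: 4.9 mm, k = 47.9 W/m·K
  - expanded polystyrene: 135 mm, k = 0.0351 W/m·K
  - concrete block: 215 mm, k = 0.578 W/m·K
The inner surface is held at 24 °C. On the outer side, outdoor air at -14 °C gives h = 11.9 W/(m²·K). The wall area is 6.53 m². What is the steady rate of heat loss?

Q ≈ 57.7 W

Series thermal resistances:
R_carbon steel = L/(kA) = 0.0049/(47.9×6.53) = 1.567×10^-5 K/W
R_expanded polystyrene = L/(kA) = 0.135/(0.0351×6.53) = 0.589 K/W
R_concrete block = L/(kA) = 0.215/(0.578×6.53) = 0.05696 K/W
R_outer film = 1/(h_o·A) = 1/(11.9×6.53) = 0.01287 K/W
R_total = 0.6588 K/W
Q = ΔT / R_total = 38 / 0.6588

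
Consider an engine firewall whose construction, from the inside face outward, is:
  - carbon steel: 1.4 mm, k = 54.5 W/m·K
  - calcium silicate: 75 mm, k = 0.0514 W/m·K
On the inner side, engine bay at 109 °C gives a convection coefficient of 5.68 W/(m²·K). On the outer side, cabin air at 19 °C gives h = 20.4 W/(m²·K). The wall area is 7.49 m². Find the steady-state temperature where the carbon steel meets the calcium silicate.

Series thermal resistances:
R_inner film = 1/(h_i·A) = 1/(5.68×7.49) = 0.02351 K/W
R_carbon steel = L/(kA) = 0.0014/(54.5×7.49) = 3.43×10^-6 K/W
R_calcium silicate = L/(kA) = 0.075/(0.0514×7.49) = 0.1948 K/W
R_outer film = 1/(h_o·A) = 1/(20.4×7.49) = 0.006545 K/W
R_total = 0.2249 K/W;  Q = ΔT/R_total = 90/0.2249 = 400.2 W
T_interface = T_inner − Q·ΣR(inner→interface) = 109 − 400×0.02351

T ≈ 99.6 °C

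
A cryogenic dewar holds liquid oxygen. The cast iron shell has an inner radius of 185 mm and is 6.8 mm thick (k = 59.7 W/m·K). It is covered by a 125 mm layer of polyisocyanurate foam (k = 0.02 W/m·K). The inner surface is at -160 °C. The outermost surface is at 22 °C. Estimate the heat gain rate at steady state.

Q ≈ 22.2 W

Each spherical layer contributes R = (1/r_i − 1/r_o)/(4πk):
R_cast iron shell = (1/0.185 − 1/0.1918)/(4π×59.7) = 2.554×10^-4 K/W
R_polyisocyanurate foam = (1/0.1918 − 1/0.3168)/(4π×0.02) = 8.185 K/W
R_total = 8.186 K/W
Q = ΔT/R_total = 182/8.186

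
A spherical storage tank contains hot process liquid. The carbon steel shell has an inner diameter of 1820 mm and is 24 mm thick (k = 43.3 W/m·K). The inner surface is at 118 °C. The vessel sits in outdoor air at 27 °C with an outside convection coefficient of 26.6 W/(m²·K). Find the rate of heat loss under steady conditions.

Spherical conduction: R = (1/r_in − 1/r_out)/(4πk) per layer; series-sum.
R_carbon steel shell = (1/0.91 − 1/0.934)/(4π×43.3) = 5.189×10^-5 K/W
R_outer film = 1/(h·4πr_o²) = 1/(26.6×4π×0.934²) = 0.003429 K/W
R_total = 0.003481 K/W
Q = ΔT/R_total = 91/0.003481

Q ≈ 26100 W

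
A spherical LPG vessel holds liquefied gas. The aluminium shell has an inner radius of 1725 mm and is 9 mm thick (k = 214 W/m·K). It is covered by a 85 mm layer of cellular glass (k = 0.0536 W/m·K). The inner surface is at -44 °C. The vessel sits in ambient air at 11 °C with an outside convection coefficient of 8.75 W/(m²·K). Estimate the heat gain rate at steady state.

Q ≈ 1290 W

Each spherical layer contributes R = (1/r_i − 1/r_o)/(4πk):
R_aluminium shell = (1/1.725 − 1/1.734)/(4π×214) = 1.119×10^-6 K/W
R_cellular glass = (1/1.734 − 1/1.819)/(4π×0.0536) = 0.04001 K/W
R_outer film = 1/(h·4πr_o²) = 1/(8.75×4π×1.819²) = 0.002749 K/W
R_total = 0.04276 K/W
Q = ΔT/R_total = 55/0.04276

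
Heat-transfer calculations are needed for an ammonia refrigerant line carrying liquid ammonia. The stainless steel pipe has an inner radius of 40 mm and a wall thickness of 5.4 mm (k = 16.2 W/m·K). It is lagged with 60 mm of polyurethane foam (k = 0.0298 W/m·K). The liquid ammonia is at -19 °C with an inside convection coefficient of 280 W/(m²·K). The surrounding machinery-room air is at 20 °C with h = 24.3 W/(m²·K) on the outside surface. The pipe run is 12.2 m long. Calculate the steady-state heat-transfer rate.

Radial resistances (cylindrical: R_cond = ln(r_o/r_i)/(2πkL), R_conv = 1/(h·2πrL)):
R_inner film = 1/(h_i·2πr₁L) = 1/(280×2π×0.04×12.2) = 0.001165 K/W
R_stainless steel pipe wall = ln(45.4/40)/(2π×16.2×12.2) = 1.02×10^-4 K/W
R_polyurethane foam = ln(105.4/45.4)/(2π×0.0298×12.2) = 0.3687 K/W
R_outer film = 1/(h_o·2πr_oL) = 1/(24.3×2π×0.1054×12.2) = 0.005093 K/W
R_total = 0.3751 K/W
Q = ΔT/R_total = 39/0.3751

Q ≈ 104 W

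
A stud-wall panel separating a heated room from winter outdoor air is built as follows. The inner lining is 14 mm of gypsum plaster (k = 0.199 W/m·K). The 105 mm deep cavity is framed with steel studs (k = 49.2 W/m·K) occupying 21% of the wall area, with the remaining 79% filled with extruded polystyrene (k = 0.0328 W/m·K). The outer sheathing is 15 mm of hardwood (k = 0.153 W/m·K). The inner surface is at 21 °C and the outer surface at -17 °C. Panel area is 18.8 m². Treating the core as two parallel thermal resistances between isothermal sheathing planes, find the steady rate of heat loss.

Q ≈ 4000 W

Sheathing layers in series; stud and cavity paths in parallel between them.
R_inner = 0.014/(0.199×18.8) = 0.003742 K/W
R_stud  = 0.105/(49.2×0.21×18.8) = 5.406×10^-4 K/W
R_cav   = 0.105/(0.0328×0.79×18.8) = 0.2155 K/W
1/R_core = 1/R_stud + 1/R_cav → R_core = 5.392×10^-4 K/W
R_outer = 0.015/(0.153×18.8) = 0.005215 K/W
R_total = 0.009496 K/W
Q = ΔT/R_total = 38/0.009496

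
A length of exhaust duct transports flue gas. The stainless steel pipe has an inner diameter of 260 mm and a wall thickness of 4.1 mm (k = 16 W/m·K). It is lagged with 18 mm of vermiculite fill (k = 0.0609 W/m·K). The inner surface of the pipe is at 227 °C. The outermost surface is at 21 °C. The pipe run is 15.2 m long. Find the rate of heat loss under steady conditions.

Q ≈ 9500 W

For a radial system each layer contributes R = ln(r_out/r_in)/(2πkL); films add R = 1/(hA).
R_stainless steel pipe wall = ln(134.1/130)/(2π×16×15.2) = 2.032×10^-5 K/W
R_vermiculite fill = ln(152.1/134.1)/(2π×0.0609×15.2) = 0.02166 K/W
R_total = 0.02168 K/W
Q = ΔT/R_total = 206/0.02168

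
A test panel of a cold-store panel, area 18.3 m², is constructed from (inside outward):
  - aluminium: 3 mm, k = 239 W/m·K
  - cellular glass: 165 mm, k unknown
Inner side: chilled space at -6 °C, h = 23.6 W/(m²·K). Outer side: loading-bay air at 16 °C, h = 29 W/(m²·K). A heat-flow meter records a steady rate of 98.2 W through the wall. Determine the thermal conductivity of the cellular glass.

Series thermal resistances:
R_inner film = 1/(h_i·A) = 1/(23.6×18.3) = 0.002315 K/W
R_aluminium = L/(kA) = 0.003/(239×18.3) = 6.859×10^-7 K/W
R_outer film = 1/(h_o·A) = 1/(29×18.3) = 0.001884 K/W
Sum of known resistances R_other = 0.0042 K/W
Total R = ΔT/Q = 22/98.2 = 0.224 K/W
R_cellular glass = R_total − R_other = 0.2198 K/W
k = L/(R·A) = 0.165/(0.2198×18.3)

k ≈ 0.041 W/(m·K)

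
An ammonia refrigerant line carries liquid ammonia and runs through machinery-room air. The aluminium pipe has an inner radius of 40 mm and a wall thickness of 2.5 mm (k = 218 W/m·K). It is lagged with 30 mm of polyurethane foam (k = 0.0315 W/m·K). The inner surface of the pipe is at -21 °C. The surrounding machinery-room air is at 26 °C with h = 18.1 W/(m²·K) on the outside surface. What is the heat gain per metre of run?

Treating each annulus and film as a series resistance:
R_aluminium pipe wall = ln(42.5/40)/(2π×218×1) = 4.426×10^-5 K/W
R_polyurethane foam = ln(72.5/42.5)/(2π×0.0315×1) = 2.698 K/W
R_outer film = 1/(h_o·2πr_oL) = 1/(18.1×2π×0.0725×1) = 0.1213 K/W
R_total = 2.82 K/W
Q = ΔT/R_total = 47/2.82

q′ ≈ 16.7 W/m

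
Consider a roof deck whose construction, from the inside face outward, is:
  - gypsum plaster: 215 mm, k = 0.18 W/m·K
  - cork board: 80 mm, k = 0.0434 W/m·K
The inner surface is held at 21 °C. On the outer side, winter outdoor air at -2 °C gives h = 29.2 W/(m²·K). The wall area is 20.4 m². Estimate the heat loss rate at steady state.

Series thermal resistances:
R_gypsum plaster = L/(kA) = 0.215/(0.18×20.4) = 0.05855 K/W
R_cork board = L/(kA) = 0.08/(0.0434×20.4) = 0.09036 K/W
R_outer film = 1/(h_o·A) = 1/(29.2×20.4) = 0.001679 K/W
R_total = 0.1506 K/W
Q = ΔT / R_total = 23 / 0.1506

Q ≈ 153 W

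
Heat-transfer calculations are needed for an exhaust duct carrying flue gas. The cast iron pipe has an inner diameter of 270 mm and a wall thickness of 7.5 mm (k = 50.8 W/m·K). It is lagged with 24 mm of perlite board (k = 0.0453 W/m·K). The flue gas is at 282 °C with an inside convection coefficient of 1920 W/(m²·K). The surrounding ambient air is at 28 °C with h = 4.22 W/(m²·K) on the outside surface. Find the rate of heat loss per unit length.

Radial resistances (cylindrical: R_cond = ln(r_o/r_i)/(2πkL), R_conv = 1/(h·2πrL)):
R_inner film = 1/(h_i·2πr₁L) = 1/(1920×2π×0.135×1) = 6.14×10^-4 K/W
R_cast iron pipe wall = ln(142.5/135)/(2π×50.8×1) = 1.694×10^-4 K/W
R_perlite board = ln(166.5/142.5)/(2π×0.0453×1) = 0.5469 K/W
R_outer film = 1/(h_o·2πr_oL) = 1/(4.22×2π×0.1665×1) = 0.2265 K/W
R_total = 0.7742 K/W
Q = ΔT/R_total = 254/0.7742

q′ ≈ 328 W/m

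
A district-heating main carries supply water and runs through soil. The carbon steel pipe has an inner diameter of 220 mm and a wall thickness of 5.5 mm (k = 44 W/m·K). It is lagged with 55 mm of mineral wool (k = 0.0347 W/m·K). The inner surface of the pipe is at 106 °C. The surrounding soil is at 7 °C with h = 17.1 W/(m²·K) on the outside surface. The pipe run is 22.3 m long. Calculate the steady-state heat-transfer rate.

Q ≈ 1200 W

Cylindrical conduction, so R = ln(r₂/r₁)/(2πkL) per layer, in series:
R_carbon steel pipe wall = ln(115.5/110)/(2π×44×22.3) = 7.914×10^-6 K/W
R_mineral wool = ln(170.5/115.5)/(2π×0.0347×22.3) = 0.0801 K/W
R_outer film = 1/(h_o·2πr_oL) = 1/(17.1×2π×0.1705×22.3) = 0.002448 K/W
R_total = 0.08256 K/W
Q = ΔT/R_total = 99/0.08256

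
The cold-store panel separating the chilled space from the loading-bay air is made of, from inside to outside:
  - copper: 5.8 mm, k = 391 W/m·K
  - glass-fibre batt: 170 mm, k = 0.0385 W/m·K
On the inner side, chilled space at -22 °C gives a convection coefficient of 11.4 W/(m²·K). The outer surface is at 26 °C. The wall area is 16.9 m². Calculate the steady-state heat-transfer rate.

Q ≈ 180 W

Thermal resistances in series:
R_inner film = 1/(h_i·A) = 1/(11.4×16.9) = 0.00519 K/W
R_copper = L/(kA) = 0.0058/(391×16.9) = 8.777×10^-7 K/W
R_glass-fibre batt = L/(kA) = 0.17/(0.0385×16.9) = 0.2613 K/W
R_total = 0.2665 K/W
Q = ΔT / R_total = 48 / 0.2665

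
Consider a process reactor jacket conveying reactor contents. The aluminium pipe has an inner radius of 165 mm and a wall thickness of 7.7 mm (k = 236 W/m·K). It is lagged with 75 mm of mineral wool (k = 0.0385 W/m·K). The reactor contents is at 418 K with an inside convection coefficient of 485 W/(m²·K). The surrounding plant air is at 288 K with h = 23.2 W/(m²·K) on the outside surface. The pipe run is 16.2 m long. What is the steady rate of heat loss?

Q ≈ 1380 W

Treating each annulus and film as a series resistance:
R_inner film = 1/(h_i·2πr₁L) = 1/(485×2π×0.165×16.2) = 1.228×10^-4 K/W
R_aluminium pipe wall = ln(172.7/165)/(2π×236×16.2) = 1.899×10^-6 K/W
R_mineral wool = ln(247.7/172.7)/(2π×0.0385×16.2) = 0.09203 K/W
R_outer film = 1/(h_o·2πr_oL) = 1/(23.2×2π×0.2477×16.2) = 0.00171 K/W
R_total = 0.09387 K/W
Q = ΔT/R_total = 130/0.09387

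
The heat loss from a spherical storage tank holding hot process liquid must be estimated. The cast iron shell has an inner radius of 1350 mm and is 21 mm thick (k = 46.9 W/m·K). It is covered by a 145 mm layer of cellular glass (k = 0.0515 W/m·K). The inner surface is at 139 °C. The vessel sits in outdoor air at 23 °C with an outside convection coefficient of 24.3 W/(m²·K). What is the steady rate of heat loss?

Q ≈ 1060 W

Each spherical layer contributes R = (1/r_i − 1/r_o)/(4πk):
R_cast iron shell = (1/1.35 − 1/1.371)/(4π×46.9) = 1.925×10^-5 K/W
R_cellular glass = (1/1.371 − 1/1.516)/(4π×0.0515) = 0.1078 K/W
R_outer film = 1/(h·4πr_o²) = 1/(24.3×4π×1.516²) = 0.001425 K/W
R_total = 0.1092 K/W
Q = ΔT/R_total = 116/0.1092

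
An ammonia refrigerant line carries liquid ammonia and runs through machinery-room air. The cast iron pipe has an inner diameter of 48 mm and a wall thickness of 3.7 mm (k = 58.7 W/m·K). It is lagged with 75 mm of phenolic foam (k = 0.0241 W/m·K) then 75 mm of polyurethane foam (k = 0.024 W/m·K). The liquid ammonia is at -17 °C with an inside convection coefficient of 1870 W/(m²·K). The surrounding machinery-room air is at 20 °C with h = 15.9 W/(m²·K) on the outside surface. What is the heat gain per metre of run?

Treating each annulus and film as a series resistance:
R_inner film = 1/(h_i·2πr₁L) = 1/(1870×2π×0.024×1) = 0.003546 K/W
R_cast iron pipe wall = ln(27.7/24)/(2π×58.7×1) = 3.887×10^-4 K/W
R_phenolic foam = ln(102.7/27.7)/(2π×0.0241×1) = 8.654 K/W
R_polyurethane foam = ln(177.7/102.7)/(2π×0.024×1) = 3.636 K/W
R_outer film = 1/(h_o·2πr_oL) = 1/(15.9×2π×0.1777×1) = 0.05633 K/W
R_total = 12.35 K/W
Q = ΔT/R_total = 37/12.35

q′ ≈ 3 W/m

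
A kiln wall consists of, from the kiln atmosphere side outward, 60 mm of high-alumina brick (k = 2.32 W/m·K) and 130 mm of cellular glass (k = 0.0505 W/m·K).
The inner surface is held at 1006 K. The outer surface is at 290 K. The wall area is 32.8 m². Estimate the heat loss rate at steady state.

Q ≈ 9030 W

Treating each layer as a thermal resistance in series:
R_high-alumina brick = L/(kA) = 0.06/(2.32×32.8) = 7.885×10^-4 K/W
R_cellular glass = L/(kA) = 0.13/(0.0505×32.8) = 0.07848 K/W
R_total = 0.07927 K/W
Q = ΔT / R_total = 716 / 0.07927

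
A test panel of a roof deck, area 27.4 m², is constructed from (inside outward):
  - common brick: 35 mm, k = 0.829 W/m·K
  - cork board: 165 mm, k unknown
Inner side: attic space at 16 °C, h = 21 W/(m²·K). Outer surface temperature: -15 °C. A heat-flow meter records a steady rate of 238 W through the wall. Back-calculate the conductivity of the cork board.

Using the resistance-network approach (series):
R_inner film = 1/(h_i·A) = 1/(21×27.4) = 0.001738 K/W
R_common brick = L/(kA) = 0.035/(0.829×27.4) = 0.001541 K/W
Sum of known resistances R_other = 0.003279 K/W
Total R = ΔT/Q = 31/238 = 0.1303 K/W
R_cork board = R_total − R_other = 0.127 K/W
k = L/(R·A) = 0.165/(0.127×27.4)

k ≈ 0.0474 W/(m·K)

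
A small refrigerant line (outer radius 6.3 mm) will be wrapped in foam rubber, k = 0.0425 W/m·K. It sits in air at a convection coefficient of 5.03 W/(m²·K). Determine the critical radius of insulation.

For a cylinder r_cr = k/h = 0.0425/5.03
r_cr = 8.45 mm; since the bare radius (6.3 mm) is below r_cr, adding a thin layer of insulation will *increase* heat loss.

r_cr ≈ 8.45 mm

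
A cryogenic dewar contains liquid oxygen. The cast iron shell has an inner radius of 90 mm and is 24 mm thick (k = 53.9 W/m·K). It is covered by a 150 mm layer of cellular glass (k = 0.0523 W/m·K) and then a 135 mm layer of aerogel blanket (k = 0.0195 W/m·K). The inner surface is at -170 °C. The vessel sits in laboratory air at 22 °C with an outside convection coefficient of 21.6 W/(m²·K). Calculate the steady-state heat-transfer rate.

Each spherical layer contributes R = (1/r_i − 1/r_o)/(4πk):
R_cast iron shell = (1/0.09 − 1/0.114)/(4π×53.9) = 0.003454 K/W
R_cellular glass = (1/0.114 − 1/0.264)/(4π×0.0523) = 7.584 K/W
R_aerogel blanket = (1/0.264 − 1/0.399)/(4π×0.0195) = 5.23 K/W
R_outer film = 1/(h·4πr_o²) = 1/(21.6×4π×0.399²) = 0.02314 K/W
R_total = 12.84 K/W
Q = ΔT/R_total = 192/12.84

Q ≈ 15 W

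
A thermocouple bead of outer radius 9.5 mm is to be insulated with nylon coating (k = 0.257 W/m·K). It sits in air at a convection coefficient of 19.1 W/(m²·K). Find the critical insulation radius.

For a sphere r_cr = 2k/h = 2×0.257/19.1
r_cr = 26.9 mm; since the bare radius (9.5 mm) is below r_cr, adding a thin layer of insulation will *increase* heat loss.

r_cr ≈ 26.9 mm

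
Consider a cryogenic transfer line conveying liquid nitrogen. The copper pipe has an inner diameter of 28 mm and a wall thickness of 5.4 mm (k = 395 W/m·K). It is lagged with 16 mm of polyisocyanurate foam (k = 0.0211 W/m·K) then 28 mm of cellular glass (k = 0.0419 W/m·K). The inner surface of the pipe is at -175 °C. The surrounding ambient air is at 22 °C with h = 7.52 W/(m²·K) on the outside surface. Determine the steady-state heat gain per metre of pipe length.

q′ ≈ 27.8 W/m

Cylindrical conduction, so R = ln(r₂/r₁)/(2πkL) per layer, in series:
R_copper pipe wall = ln(19.4/14)/(2π×395×1) = 1.314×10^-4 K/W
R_polyisocyanurate foam = ln(35.4/19.4)/(2π×0.0211×1) = 4.537 K/W
R_cellular glass = ln(63.4/35.4)/(2π×0.0419×1) = 2.214 K/W
R_outer film = 1/(h_o·2πr_oL) = 1/(7.52×2π×0.0634×1) = 0.3338 K/W
R_total = 7.084 K/W
Q = ΔT/R_total = 197/7.084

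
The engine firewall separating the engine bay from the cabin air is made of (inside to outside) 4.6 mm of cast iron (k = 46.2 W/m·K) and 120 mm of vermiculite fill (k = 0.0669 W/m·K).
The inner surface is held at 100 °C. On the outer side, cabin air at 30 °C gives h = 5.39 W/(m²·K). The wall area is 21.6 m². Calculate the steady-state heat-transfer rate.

Q ≈ 764 W

Using the resistance-network approach (series):
R_cast iron = L/(kA) = 0.0046/(46.2×21.6) = 4.61×10^-6 K/W
R_vermiculite fill = L/(kA) = 0.12/(0.0669×21.6) = 0.08304 K/W
R_outer film = 1/(h_o·A) = 1/(5.39×21.6) = 0.008589 K/W
R_total = 0.09164 K/W
Q = ΔT / R_total = 70 / 0.09164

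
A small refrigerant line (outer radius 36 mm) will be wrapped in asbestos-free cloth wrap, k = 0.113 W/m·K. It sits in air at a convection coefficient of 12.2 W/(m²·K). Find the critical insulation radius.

r_cr ≈ 9.26 mm

For a cylinder r_cr = k/h = 0.113/12.2
r_cr = 9.26 mm; since the bare radius (36 mm) is above r_cr, any added insulation will reduce heat loss.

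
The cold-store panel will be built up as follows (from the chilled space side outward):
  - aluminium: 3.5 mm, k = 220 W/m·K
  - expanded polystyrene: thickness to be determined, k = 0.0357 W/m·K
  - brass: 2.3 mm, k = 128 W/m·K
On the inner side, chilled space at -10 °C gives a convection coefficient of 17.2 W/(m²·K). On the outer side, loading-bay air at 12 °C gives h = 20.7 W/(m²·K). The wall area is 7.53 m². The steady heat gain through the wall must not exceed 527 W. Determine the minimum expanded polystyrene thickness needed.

Thermal resistances in series:
R_inner film = 1/(h_i·A) = 1/(17.2×7.53) = 0.007721 K/W
R_aluminium = L/(kA) = 0.0035/(220×7.53) = 2.113×10^-6 K/W
R_brass = L/(kA) = 0.0023/(128×7.53) = 2.386×10^-6 K/W
R_outer film = 1/(h_o·A) = 1/(20.7×7.53) = 0.006416 K/W
Sum of the known resistances R_other = 0.01414 K/W
Required total resistance R_tot = ΔT/Q_allow = 22/527 = 0.04175 K/W
R_expanded polystyrene = R_tot − R_other = 0.0276 K/W
L = R·k·A = 0.0276×0.0357×7.53

L ≈ 7.42 mm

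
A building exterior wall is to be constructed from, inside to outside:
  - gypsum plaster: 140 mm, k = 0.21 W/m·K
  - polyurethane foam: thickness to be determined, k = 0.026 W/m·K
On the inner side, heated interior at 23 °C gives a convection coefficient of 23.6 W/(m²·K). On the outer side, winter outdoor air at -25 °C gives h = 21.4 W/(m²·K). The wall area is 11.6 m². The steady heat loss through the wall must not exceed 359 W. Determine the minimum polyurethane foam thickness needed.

L ≈ 20.7 mm

Thermal resistances in series:
R_inner film = 1/(h_i·A) = 1/(23.6×11.6) = 0.003653 K/W
R_gypsum plaster = L/(kA) = 0.14/(0.21×11.6) = 0.05747 K/W
R_outer film = 1/(h_o·A) = 1/(21.4×11.6) = 0.004028 K/W
Sum of the known resistances R_other = 0.06515 K/W
Required total resistance R_tot = ΔT/Q_allow = 48/359 = 0.1337 K/W
R_polyurethane foam = R_tot − R_other = 0.06855 K/W
L = R·k·A = 0.06855×0.026×11.6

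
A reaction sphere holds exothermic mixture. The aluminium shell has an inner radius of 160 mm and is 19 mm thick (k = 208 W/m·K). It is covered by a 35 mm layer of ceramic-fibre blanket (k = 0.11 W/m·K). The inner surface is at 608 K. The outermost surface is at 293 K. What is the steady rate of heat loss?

Q ≈ 476 W

For a spherical shell R = (1/r₁ − 1/r₂)/(4πk); film R = 1/(h·4πr²). In series:
R_aluminium shell = (1/0.16 − 1/0.179)/(4π×208) = 2.538×10^-4 K/W
R_ceramic-fibre blanket = (1/0.179 − 1/0.214)/(4π×0.11) = 0.661 K/W
R_total = 0.6612 K/W
Q = ΔT/R_total = 315/0.6612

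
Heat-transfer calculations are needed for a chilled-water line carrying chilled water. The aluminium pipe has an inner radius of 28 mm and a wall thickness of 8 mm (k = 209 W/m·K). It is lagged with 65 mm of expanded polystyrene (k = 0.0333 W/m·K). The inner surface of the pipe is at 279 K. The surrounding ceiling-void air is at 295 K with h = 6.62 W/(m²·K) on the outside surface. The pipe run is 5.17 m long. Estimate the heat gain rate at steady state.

Radial resistances (cylindrical: R_cond = ln(r_o/r_i)/(2πkL), R_conv = 1/(h·2πrL)):
R_aluminium pipe wall = ln(36/28)/(2π×209×5.17) = 3.702×10^-5 K/W
R_expanded polystyrene = ln(101/36)/(2π×0.0333×5.17) = 0.9537 K/W
R_outer film = 1/(h_o·2πr_oL) = 1/(6.62×2π×0.101×5.17) = 0.04604 K/W
R_total = 0.9997 K/W
Q = ΔT/R_total = 16/0.9997

Q ≈ 16 W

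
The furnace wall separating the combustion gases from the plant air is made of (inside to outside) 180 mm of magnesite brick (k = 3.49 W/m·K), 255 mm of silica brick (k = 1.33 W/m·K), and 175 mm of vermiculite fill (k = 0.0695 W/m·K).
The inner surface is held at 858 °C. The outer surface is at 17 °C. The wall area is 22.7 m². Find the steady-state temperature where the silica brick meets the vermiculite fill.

T ≈ 784 °C

Model the wall as resistances in series:
R_magnesite brick = L/(kA) = 0.18/(3.49×22.7) = 0.002272 K/W
R_silica brick = L/(kA) = 0.255/(1.33×22.7) = 0.008446 K/W
R_vermiculite fill = L/(kA) = 0.175/(0.0695×22.7) = 0.1109 K/W
R_total = 0.1216 K/W;  Q = ΔT/R_total = 841/0.1216 = 6914 W
T_interface = T_inner − Q·ΣR(inner→interface) = 858 − 6910×0.01072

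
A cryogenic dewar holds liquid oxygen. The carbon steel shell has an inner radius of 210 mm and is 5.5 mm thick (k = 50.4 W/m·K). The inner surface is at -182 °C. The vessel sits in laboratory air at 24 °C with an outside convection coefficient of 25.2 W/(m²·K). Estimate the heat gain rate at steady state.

Spherical conduction: R = (1/r_in − 1/r_out)/(4πk) per layer; series-sum.
R_carbon steel shell = (1/0.21 − 1/0.2155)/(4π×50.4) = 1.919×10^-4 K/W
R_outer film = 1/(h·4πr_o²) = 1/(25.2×4π×0.2155²) = 0.068 K/W
R_total = 0.06819 K/W
Q = ΔT/R_total = 206/0.06819

Q ≈ 3020 W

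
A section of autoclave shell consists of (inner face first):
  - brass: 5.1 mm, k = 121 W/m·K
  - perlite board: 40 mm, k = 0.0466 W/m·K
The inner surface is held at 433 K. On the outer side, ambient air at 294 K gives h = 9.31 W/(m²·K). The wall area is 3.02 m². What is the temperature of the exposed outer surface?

Treating each layer as a thermal resistance in series:
R_brass = L/(kA) = 0.0051/(121×3.02) = 1.396×10^-5 K/W
R_perlite board = L/(kA) = 0.04/(0.0466×3.02) = 0.2842 K/W
R_outer film = 1/(h_o·A) = 1/(9.31×3.02) = 0.03557 K/W
R_total = 0.3198 K/W;  Q = ΔT/R_total = 139/0.3198 = 434.6 W
T_interface = T_inner − Q·ΣR(inner→interface) = 433 − 435×0.2842

T ≈ 309 K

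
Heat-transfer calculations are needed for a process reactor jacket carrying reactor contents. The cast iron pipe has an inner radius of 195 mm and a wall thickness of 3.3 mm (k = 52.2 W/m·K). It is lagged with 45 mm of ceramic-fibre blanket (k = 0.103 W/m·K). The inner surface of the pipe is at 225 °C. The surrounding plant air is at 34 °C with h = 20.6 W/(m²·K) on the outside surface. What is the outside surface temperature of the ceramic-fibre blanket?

For a radial system each layer contributes R = ln(r_out/r_in)/(2πkL); films add R = 1/(hA).
R_cast iron pipe wall = ln(198.3/195)/(2π×52.2×1) = 5.117×10^-5 K/W
R_ceramic-fibre blanket = ln(243.3/198.3)/(2π×0.103×1) = 0.316 K/W
R_outer film = 1/(h_o·2πr_oL) = 1/(20.6×2π×0.2433×1) = 0.03175 K/W
R_total = 0.3478 K/W
Q = ΔT/R_total = 191/0.3478
Q = 549 W/m
T_interface = T_inner − Q·ΣR(inner→interface) = 225 − 549×0.3161

T ≈ 51.4 °C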